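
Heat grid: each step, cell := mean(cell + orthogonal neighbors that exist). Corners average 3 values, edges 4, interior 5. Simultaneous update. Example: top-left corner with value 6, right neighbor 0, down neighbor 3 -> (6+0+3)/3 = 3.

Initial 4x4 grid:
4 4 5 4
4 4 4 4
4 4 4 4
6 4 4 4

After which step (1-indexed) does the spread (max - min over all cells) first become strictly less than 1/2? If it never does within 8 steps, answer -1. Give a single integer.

Answer: 3

Derivation:
Step 1: max=14/3, min=4, spread=2/3
Step 2: max=41/9, min=4, spread=5/9
Step 3: max=473/108, min=97/24, spread=73/216
  -> spread < 1/2 first at step 3
Step 4: max=14003/3240, min=14639/3600, spread=8279/32400
Step 5: max=2076031/486000, min=441773/108000, spread=35221/194400
Step 6: max=15467647/3645000, min=13303807/3240000, spread=4006913/29160000
Step 7: max=14774441/3499200, min=1000409113/243000000, spread=28792951/273375000
Step 8: max=1104275189/262440000, min=60144921257/14580000000, spread=10833303187/131220000000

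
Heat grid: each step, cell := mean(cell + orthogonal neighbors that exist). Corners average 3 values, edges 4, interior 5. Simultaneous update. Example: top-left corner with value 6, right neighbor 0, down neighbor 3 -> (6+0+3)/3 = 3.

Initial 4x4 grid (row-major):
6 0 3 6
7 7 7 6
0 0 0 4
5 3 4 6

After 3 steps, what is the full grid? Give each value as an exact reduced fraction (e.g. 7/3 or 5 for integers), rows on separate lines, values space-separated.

After step 1:
  13/3 4 4 5
  5 21/5 23/5 23/4
  3 2 3 4
  8/3 3 13/4 14/3
After step 2:
  40/9 62/15 22/5 59/12
  62/15 99/25 431/100 387/80
  19/6 76/25 337/100 209/48
  26/9 131/48 167/48 143/36
After step 3:
  572/135 3811/900 111/25 3397/720
  7067/1800 5873/1500 8351/2000 11051/2400
  5953/1800 19519/6000 2783/750 29761/7200
  1265/432 21847/7200 24391/7200 425/108

Answer: 572/135 3811/900 111/25 3397/720
7067/1800 5873/1500 8351/2000 11051/2400
5953/1800 19519/6000 2783/750 29761/7200
1265/432 21847/7200 24391/7200 425/108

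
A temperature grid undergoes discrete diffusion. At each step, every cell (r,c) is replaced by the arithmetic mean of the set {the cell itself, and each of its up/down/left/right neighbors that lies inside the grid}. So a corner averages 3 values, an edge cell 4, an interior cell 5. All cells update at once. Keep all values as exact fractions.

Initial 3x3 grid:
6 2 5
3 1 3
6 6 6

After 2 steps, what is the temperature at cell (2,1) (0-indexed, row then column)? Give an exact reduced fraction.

Step 1: cell (2,1) = 19/4
Step 2: cell (2,1) = 71/16
Full grid after step 2:
  67/18 27/8 127/36
  47/12 19/5 181/48
  55/12 71/16 9/2

Answer: 71/16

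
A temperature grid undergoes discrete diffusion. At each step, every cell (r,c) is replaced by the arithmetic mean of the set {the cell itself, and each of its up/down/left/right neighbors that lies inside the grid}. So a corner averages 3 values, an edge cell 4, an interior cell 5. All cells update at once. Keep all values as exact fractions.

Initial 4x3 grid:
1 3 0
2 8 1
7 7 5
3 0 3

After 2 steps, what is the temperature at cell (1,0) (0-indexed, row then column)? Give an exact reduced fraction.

Answer: 309/80

Derivation:
Step 1: cell (1,0) = 9/2
Step 2: cell (1,0) = 309/80
Full grid after step 2:
  19/6 79/30 47/18
  309/80 103/25 391/120
  1079/240 108/25 467/120
  34/9 293/80 119/36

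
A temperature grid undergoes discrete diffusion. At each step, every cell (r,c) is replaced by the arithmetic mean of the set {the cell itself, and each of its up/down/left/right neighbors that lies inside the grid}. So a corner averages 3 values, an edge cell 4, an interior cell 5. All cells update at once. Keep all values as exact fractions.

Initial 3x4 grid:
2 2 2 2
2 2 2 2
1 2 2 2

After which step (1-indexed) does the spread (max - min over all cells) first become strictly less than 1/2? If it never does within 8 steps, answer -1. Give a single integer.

Answer: 1

Derivation:
Step 1: max=2, min=5/3, spread=1/3
  -> spread < 1/2 first at step 1
Step 2: max=2, min=31/18, spread=5/18
Step 3: max=2, min=391/216, spread=41/216
Step 4: max=2, min=47623/25920, spread=4217/25920
Step 5: max=14321/7200, min=2901251/1555200, spread=38417/311040
Step 6: max=285403/144000, min=175423789/93312000, spread=1903471/18662400
Step 7: max=8524241/4320000, min=10596450911/5598720000, spread=18038617/223948800
Step 8: max=764673241/388800000, min=638578217149/335923200000, spread=883978523/13436928000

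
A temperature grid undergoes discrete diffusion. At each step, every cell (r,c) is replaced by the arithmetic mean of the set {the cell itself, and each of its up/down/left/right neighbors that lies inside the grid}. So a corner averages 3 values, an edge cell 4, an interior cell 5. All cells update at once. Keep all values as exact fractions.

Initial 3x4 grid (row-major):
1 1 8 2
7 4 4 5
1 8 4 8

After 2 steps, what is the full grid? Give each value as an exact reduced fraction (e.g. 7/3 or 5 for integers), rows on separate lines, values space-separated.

Answer: 13/4 301/80 69/16 9/2
983/240 104/25 243/50 245/48
77/18 1223/240 251/48 197/36

Derivation:
After step 1:
  3 7/2 15/4 5
  13/4 24/5 5 19/4
  16/3 17/4 6 17/3
After step 2:
  13/4 301/80 69/16 9/2
  983/240 104/25 243/50 245/48
  77/18 1223/240 251/48 197/36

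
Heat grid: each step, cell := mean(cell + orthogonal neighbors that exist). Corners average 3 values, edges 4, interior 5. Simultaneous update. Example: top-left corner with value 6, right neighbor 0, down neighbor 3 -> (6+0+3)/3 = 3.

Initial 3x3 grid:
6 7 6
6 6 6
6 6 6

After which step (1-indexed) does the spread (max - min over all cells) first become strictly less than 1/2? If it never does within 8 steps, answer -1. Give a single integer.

Answer: 1

Derivation:
Step 1: max=19/3, min=6, spread=1/3
  -> spread < 1/2 first at step 1
Step 2: max=1507/240, min=6, spread=67/240
Step 3: max=13397/2160, min=1207/200, spread=1807/10800
Step 4: max=5341963/864000, min=32761/5400, spread=33401/288000
Step 5: max=47885933/7776000, min=3283391/540000, spread=3025513/38880000
Step 6: max=19127326867/3110400000, min=175555949/28800000, spread=53531/995328
Step 7: max=1145776925849/186624000000, min=47447116051/7776000000, spread=450953/11943936
Step 8: max=68693543560603/11197440000000, min=5699728610519/933120000000, spread=3799043/143327232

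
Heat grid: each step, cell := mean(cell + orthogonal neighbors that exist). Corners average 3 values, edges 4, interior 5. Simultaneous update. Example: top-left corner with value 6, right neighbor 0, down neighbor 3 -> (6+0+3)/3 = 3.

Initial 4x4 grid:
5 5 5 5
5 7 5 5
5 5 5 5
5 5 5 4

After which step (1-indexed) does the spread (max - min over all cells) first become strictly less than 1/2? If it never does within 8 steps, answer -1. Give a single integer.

Step 1: max=11/2, min=14/3, spread=5/6
Step 2: max=136/25, min=85/18, spread=323/450
Step 3: max=6367/1200, min=1039/216, spread=5353/10800
  -> spread < 1/2 first at step 3
Step 4: max=28571/5400, min=158189/32400, spread=13237/32400
Step 5: max=851669/162000, min=4782887/972000, spread=327127/972000
Step 6: max=25492997/4860000, min=28925833/5832000, spread=8328817/29160000
Step 7: max=380767291/72900000, min=871961437/174960000, spread=209400307/874800000
Step 8: max=22779681371/4374000000, min=131390951129/26244000000, spread=5287137097/26244000000

Answer: 3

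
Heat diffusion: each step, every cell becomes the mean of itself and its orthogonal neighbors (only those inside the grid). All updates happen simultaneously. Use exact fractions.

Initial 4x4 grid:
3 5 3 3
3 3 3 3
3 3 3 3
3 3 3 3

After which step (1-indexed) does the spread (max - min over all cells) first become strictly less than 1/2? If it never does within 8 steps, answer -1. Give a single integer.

Step 1: max=11/3, min=3, spread=2/3
Step 2: max=211/60, min=3, spread=31/60
Step 3: max=1831/540, min=3, spread=211/540
  -> spread < 1/2 first at step 3
Step 4: max=178843/54000, min=3, spread=16843/54000
Step 5: max=1596643/486000, min=13579/4500, spread=130111/486000
Step 6: max=47382367/14580000, min=817159/270000, spread=3255781/14580000
Step 7: max=1412553691/437400000, min=821107/270000, spread=82360351/437400000
Step 8: max=42117316891/13122000000, min=148306441/48600000, spread=2074577821/13122000000

Answer: 3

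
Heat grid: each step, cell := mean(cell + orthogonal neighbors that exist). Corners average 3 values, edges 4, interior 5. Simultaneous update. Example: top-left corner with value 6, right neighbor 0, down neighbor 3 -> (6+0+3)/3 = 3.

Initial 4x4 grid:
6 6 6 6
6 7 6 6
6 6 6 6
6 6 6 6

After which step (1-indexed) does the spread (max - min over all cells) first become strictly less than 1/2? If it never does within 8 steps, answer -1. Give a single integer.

Answer: 1

Derivation:
Step 1: max=25/4, min=6, spread=1/4
  -> spread < 1/2 first at step 1
Step 2: max=311/50, min=6, spread=11/50
Step 3: max=14767/2400, min=6, spread=367/2400
Step 4: max=66371/10800, min=3613/600, spread=1337/10800
Step 5: max=1985669/324000, min=108469/18000, spread=33227/324000
Step 6: max=59534327/9720000, min=652049/108000, spread=849917/9720000
Step 7: max=1783314347/291600000, min=9788533/1620000, spread=21378407/291600000
Step 8: max=53454462371/8748000000, min=2939688343/486000000, spread=540072197/8748000000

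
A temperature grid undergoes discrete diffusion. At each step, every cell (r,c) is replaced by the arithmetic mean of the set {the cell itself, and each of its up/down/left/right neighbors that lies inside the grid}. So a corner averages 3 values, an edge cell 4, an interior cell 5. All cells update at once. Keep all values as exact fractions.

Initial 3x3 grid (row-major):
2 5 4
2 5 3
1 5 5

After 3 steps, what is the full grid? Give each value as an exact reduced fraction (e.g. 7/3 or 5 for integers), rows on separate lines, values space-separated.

Answer: 239/72 59/16 575/144
937/288 59/16 2329/576
709/216 59/16 1741/432

Derivation:
After step 1:
  3 4 4
  5/2 4 17/4
  8/3 4 13/3
After step 2:
  19/6 15/4 49/12
  73/24 15/4 199/48
  55/18 15/4 151/36
After step 3:
  239/72 59/16 575/144
  937/288 59/16 2329/576
  709/216 59/16 1741/432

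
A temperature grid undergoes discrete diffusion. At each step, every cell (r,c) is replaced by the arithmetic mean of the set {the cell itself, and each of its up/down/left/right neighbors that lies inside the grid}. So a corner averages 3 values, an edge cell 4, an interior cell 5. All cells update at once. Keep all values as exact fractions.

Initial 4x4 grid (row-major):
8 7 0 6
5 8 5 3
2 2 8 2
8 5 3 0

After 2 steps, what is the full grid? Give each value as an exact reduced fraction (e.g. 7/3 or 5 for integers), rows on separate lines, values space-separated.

Answer: 109/18 1339/240 361/80 23/6
331/60 267/50 227/50 301/80
5 463/100 421/100 155/48
55/12 37/8 85/24 107/36

Derivation:
After step 1:
  20/3 23/4 9/2 3
  23/4 27/5 24/5 4
  17/4 5 4 13/4
  5 9/2 4 5/3
After step 2:
  109/18 1339/240 361/80 23/6
  331/60 267/50 227/50 301/80
  5 463/100 421/100 155/48
  55/12 37/8 85/24 107/36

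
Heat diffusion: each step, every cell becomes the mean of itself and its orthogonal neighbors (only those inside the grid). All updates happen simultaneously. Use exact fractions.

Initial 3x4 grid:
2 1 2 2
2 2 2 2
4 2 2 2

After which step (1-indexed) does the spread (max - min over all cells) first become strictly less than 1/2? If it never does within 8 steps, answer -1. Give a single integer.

Answer: 3

Derivation:
Step 1: max=8/3, min=5/3, spread=1
Step 2: max=23/9, min=209/120, spread=293/360
Step 3: max=313/135, min=2233/1200, spread=4943/10800
  -> spread < 1/2 first at step 3
Step 4: max=146353/64800, min=20693/10800, spread=4439/12960
Step 5: max=8495117/3888000, min=629561/324000, spread=188077/777600
Step 6: max=502344583/233280000, min=18997067/9720000, spread=1856599/9331200
Step 7: max=29722349597/13996800000, min=287749657/145800000, spread=83935301/559872000
Step 8: max=1768825929223/839808000000, min=17371675613/8748000000, spread=809160563/6718464000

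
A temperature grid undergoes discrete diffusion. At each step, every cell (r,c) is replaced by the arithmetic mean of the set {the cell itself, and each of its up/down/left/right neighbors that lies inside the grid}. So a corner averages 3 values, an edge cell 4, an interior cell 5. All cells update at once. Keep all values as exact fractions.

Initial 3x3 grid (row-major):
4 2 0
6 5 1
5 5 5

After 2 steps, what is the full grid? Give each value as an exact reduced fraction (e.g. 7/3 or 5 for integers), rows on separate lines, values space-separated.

After step 1:
  4 11/4 1
  5 19/5 11/4
  16/3 5 11/3
After step 2:
  47/12 231/80 13/6
  68/15 193/50 673/240
  46/9 89/20 137/36

Answer: 47/12 231/80 13/6
68/15 193/50 673/240
46/9 89/20 137/36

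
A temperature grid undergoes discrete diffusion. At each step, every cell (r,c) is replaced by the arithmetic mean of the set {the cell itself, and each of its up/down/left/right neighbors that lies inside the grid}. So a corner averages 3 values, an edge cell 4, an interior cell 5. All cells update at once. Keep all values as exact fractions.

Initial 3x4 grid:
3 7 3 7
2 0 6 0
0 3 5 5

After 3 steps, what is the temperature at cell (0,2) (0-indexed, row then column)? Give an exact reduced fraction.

Answer: 15067/3600

Derivation:
Step 1: cell (0,2) = 23/4
Step 2: cell (0,2) = 227/60
Step 3: cell (0,2) = 15067/3600
Full grid after step 3:
  769/240 1001/300 15067/3600 4249/1080
  34853/14400 4993/1500 20827/6000 29689/7200
  1309/540 18799/7200 26459/7200 7853/2160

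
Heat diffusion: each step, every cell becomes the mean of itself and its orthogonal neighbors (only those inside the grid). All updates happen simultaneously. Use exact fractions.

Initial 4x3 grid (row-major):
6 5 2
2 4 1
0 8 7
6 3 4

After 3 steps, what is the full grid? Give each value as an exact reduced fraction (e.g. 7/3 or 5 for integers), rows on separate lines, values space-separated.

Answer: 1657/432 17971/4800 1595/432
3403/900 7919/2000 13937/3600
2407/600 24817/6000 15917/3600
961/240 64493/14400 9859/2160

Derivation:
After step 1:
  13/3 17/4 8/3
  3 4 7/2
  4 22/5 5
  3 21/4 14/3
After step 2:
  139/36 61/16 125/36
  23/6 383/100 91/24
  18/5 453/100 527/120
  49/12 1039/240 179/36
After step 3:
  1657/432 17971/4800 1595/432
  3403/900 7919/2000 13937/3600
  2407/600 24817/6000 15917/3600
  961/240 64493/14400 9859/2160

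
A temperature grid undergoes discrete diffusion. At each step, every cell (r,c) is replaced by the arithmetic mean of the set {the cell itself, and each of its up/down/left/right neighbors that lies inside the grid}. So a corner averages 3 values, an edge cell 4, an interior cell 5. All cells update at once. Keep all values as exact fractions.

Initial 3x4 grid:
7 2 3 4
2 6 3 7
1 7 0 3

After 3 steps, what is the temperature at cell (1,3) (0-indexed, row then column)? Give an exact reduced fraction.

Answer: 18307/4800

Derivation:
Step 1: cell (1,3) = 17/4
Step 2: cell (1,3) = 321/80
Step 3: cell (1,3) = 18307/4800
Full grid after step 3:
  835/216 14219/3600 6937/1800 8623/2160
  4613/1200 7473/2000 3819/1000 18307/4800
  1567/432 26213/7200 25673/7200 1997/540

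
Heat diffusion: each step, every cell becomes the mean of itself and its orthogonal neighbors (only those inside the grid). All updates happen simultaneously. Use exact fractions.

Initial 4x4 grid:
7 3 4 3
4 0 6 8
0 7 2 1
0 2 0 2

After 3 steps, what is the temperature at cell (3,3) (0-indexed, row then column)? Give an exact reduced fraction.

Step 1: cell (3,3) = 1
Step 2: cell (3,3) = 23/12
Step 3: cell (3,3) = 827/360
Full grid after step 3:
  101/27 6793/1800 2491/600 205/48
  5653/1800 1327/375 7349/2000 3123/800
  4681/1800 3059/1200 117/40 7153/2400
  4057/2160 15139/7200 5033/2400 827/360

Answer: 827/360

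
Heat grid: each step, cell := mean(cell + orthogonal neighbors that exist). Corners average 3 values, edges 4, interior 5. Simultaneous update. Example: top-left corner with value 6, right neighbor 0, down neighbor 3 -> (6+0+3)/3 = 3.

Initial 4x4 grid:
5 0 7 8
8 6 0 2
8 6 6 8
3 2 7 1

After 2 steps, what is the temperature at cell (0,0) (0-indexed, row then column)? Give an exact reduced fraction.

Answer: 187/36

Derivation:
Step 1: cell (0,0) = 13/3
Step 2: cell (0,0) = 187/36
Full grid after step 2:
  187/36 199/48 1087/240 167/36
  16/3 501/100 437/100 1117/240
  86/15 103/20 469/100 1169/240
  181/36 553/120 577/120 163/36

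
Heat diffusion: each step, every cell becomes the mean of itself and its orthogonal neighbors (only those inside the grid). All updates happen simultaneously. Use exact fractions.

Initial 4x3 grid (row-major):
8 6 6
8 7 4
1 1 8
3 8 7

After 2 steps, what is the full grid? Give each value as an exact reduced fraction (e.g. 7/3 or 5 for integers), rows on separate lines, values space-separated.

After step 1:
  22/3 27/4 16/3
  6 26/5 25/4
  13/4 5 5
  4 19/4 23/3
After step 2:
  241/36 1477/240 55/9
  1307/240 146/25 1307/240
  73/16 116/25 287/48
  4 257/48 209/36

Answer: 241/36 1477/240 55/9
1307/240 146/25 1307/240
73/16 116/25 287/48
4 257/48 209/36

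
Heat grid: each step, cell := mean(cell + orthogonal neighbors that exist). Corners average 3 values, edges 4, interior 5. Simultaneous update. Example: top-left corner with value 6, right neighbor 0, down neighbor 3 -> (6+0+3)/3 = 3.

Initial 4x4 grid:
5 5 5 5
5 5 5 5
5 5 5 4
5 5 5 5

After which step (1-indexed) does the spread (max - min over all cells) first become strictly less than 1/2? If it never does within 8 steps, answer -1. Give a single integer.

Answer: 1

Derivation:
Step 1: max=5, min=14/3, spread=1/3
  -> spread < 1/2 first at step 1
Step 2: max=5, min=569/120, spread=31/120
Step 3: max=5, min=5189/1080, spread=211/1080
Step 4: max=5, min=523157/108000, spread=16843/108000
Step 5: max=44921/9000, min=4721357/972000, spread=130111/972000
Step 6: max=2692841/540000, min=142157633/29160000, spread=3255781/29160000
Step 7: max=2688893/540000, min=4273646309/874800000, spread=82360351/874800000
Step 8: max=483493559/97200000, min=128468683109/26244000000, spread=2074577821/26244000000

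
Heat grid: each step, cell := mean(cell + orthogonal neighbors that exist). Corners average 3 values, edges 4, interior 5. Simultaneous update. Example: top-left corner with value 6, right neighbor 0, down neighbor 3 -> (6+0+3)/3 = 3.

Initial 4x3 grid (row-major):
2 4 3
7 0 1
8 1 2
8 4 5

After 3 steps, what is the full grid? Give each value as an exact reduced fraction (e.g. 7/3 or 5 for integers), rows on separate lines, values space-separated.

After step 1:
  13/3 9/4 8/3
  17/4 13/5 3/2
  6 3 9/4
  20/3 9/2 11/3
After step 2:
  65/18 237/80 77/36
  1031/240 68/25 541/240
  239/48 367/100 125/48
  103/18 107/24 125/36
After step 3:
  3913/1080 4573/1600 331/135
  28091/7200 6361/2000 17491/7200
  33601/7200 11059/3000 21601/7200
  2183/432 31181/7200 1517/432

Answer: 3913/1080 4573/1600 331/135
28091/7200 6361/2000 17491/7200
33601/7200 11059/3000 21601/7200
2183/432 31181/7200 1517/432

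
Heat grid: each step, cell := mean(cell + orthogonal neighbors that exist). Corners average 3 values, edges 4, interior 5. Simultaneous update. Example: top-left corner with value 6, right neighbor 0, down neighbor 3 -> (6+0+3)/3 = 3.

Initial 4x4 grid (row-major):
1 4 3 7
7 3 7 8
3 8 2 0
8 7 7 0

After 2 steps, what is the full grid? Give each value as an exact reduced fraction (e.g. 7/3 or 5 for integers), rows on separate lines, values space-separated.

Answer: 41/12 89/20 93/20 67/12
99/20 17/4 519/100 93/20
103/20 146/25 41/10 227/60
20/3 221/40 559/120 53/18

Derivation:
After step 1:
  4 11/4 21/4 6
  7/2 29/5 23/5 11/2
  13/2 23/5 24/5 5/2
  6 15/2 4 7/3
After step 2:
  41/12 89/20 93/20 67/12
  99/20 17/4 519/100 93/20
  103/20 146/25 41/10 227/60
  20/3 221/40 559/120 53/18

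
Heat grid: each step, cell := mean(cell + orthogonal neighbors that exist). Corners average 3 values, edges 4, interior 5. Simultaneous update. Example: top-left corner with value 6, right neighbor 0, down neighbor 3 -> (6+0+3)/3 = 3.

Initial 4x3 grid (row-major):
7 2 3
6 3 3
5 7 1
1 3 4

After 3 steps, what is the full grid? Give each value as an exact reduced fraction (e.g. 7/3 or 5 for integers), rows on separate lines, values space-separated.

Answer: 3209/720 11119/2880 457/135
527/120 299/75 4799/1440
1013/240 559/150 5003/1440
907/240 2099/576 1777/540

Derivation:
After step 1:
  5 15/4 8/3
  21/4 21/5 5/2
  19/4 19/5 15/4
  3 15/4 8/3
After step 2:
  14/3 937/240 107/36
  24/5 39/10 787/240
  21/5 81/20 763/240
  23/6 793/240 61/18
After step 3:
  3209/720 11119/2880 457/135
  527/120 299/75 4799/1440
  1013/240 559/150 5003/1440
  907/240 2099/576 1777/540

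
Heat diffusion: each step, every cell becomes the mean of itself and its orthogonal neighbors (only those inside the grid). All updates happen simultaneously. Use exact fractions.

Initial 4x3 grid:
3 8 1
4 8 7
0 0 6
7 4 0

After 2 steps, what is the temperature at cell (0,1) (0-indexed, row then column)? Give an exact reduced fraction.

Step 1: cell (0,1) = 5
Step 2: cell (0,1) = 311/60
Full grid after step 2:
  55/12 311/60 95/18
  169/40 93/20 1169/240
  413/120 71/20 941/240
  55/18 267/80 28/9

Answer: 311/60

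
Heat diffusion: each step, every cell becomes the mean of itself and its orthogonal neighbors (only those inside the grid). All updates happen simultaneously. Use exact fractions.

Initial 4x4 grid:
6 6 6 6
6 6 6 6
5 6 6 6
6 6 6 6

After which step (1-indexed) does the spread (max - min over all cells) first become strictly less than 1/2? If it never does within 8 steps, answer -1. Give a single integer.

Answer: 1

Derivation:
Step 1: max=6, min=17/3, spread=1/3
  -> spread < 1/2 first at step 1
Step 2: max=6, min=689/120, spread=31/120
Step 3: max=6, min=6269/1080, spread=211/1080
Step 4: max=6, min=631157/108000, spread=16843/108000
Step 5: max=53921/9000, min=5693357/972000, spread=130111/972000
Step 6: max=3232841/540000, min=171317633/29160000, spread=3255781/29160000
Step 7: max=3228893/540000, min=5148446309/874800000, spread=82360351/874800000
Step 8: max=580693559/97200000, min=154712683109/26244000000, spread=2074577821/26244000000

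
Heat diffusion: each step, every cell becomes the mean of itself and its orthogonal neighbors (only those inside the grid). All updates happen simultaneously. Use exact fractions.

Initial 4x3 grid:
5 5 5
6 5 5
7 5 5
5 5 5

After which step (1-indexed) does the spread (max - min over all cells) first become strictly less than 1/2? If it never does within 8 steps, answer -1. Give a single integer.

Step 1: max=23/4, min=5, spread=3/4
Step 2: max=677/120, min=5, spread=77/120
Step 3: max=19703/3600, min=911/180, spread=1483/3600
  -> spread < 1/2 first at step 3
Step 4: max=585581/108000, min=27643/5400, spread=10907/36000
Step 5: max=5217461/972000, min=556439/108000, spread=20951/97200
Step 6: max=519074039/97200000, min=50371909/9720000, spread=15354949/97200000
Step 7: max=2327129467/437400000, min=3033212431/583200000, spread=8355223/69984000
Step 8: max=278456606881/52488000000, min=20281404931/3888000000, spread=14904449/167961600

Answer: 3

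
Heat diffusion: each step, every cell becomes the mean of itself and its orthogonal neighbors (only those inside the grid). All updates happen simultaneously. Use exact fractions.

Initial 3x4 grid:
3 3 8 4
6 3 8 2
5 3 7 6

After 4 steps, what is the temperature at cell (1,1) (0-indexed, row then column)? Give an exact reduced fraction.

Step 1: cell (1,1) = 23/5
Step 2: cell (1,1) = 116/25
Step 3: cell (1,1) = 28801/6000
Step 4: cell (1,1) = 1711109/360000
Full grid after step 4:
  64531/14400 18891/4000 536507/108000 166151/32400
  3933571/864000 1711109/360000 57187/11250 278581/54000
  598079/129600 525557/108000 183419/36000 14123/2700

Answer: 1711109/360000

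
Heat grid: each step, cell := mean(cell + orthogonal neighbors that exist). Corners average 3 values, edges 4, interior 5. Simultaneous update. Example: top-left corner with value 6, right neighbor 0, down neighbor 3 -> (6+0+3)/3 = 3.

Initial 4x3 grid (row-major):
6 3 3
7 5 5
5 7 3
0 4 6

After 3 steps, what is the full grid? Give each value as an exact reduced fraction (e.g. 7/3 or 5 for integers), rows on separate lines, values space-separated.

After step 1:
  16/3 17/4 11/3
  23/4 27/5 4
  19/4 24/5 21/4
  3 17/4 13/3
After step 2:
  46/9 373/80 143/36
  637/120 121/25 1099/240
  183/40 489/100 1103/240
  4 983/240 83/18
After step 3:
  10859/2160 22303/4800 4757/1080
  17851/3600 607/125 32377/7200
  352/75 6899/1500 33617/7200
  3041/720 63349/14400 4789/1080

Answer: 10859/2160 22303/4800 4757/1080
17851/3600 607/125 32377/7200
352/75 6899/1500 33617/7200
3041/720 63349/14400 4789/1080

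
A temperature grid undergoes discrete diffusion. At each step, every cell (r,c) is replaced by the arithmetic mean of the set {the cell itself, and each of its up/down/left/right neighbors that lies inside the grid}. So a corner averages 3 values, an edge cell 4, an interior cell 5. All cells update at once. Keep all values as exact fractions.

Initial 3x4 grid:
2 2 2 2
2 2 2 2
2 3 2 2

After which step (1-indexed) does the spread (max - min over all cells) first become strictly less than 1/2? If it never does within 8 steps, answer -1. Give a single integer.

Answer: 1

Derivation:
Step 1: max=7/3, min=2, spread=1/3
  -> spread < 1/2 first at step 1
Step 2: max=271/120, min=2, spread=31/120
Step 3: max=2371/1080, min=2, spread=211/1080
Step 4: max=232897/108000, min=3647/1800, spread=14077/108000
Step 5: max=2084407/972000, min=219683/108000, spread=5363/48600
Step 6: max=62060809/29160000, min=122869/60000, spread=93859/1166400
Step 7: max=3709474481/1749600000, min=199736467/97200000, spread=4568723/69984000
Step 8: max=221732435629/104976000000, min=6013618889/2916000000, spread=8387449/167961600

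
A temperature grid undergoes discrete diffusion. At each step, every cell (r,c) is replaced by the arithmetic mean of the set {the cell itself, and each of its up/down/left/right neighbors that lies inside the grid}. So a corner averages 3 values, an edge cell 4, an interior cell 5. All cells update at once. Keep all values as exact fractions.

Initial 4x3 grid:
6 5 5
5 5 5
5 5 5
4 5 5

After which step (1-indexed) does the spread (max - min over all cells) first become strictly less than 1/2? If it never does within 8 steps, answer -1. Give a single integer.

Step 1: max=16/3, min=14/3, spread=2/3
Step 2: max=95/18, min=85/18, spread=5/9
Step 3: max=2233/432, min=2087/432, spread=73/216
  -> spread < 1/2 first at step 3
Step 4: max=133187/25920, min=126013/25920, spread=3587/12960
Step 5: max=1586597/311040, min=1523803/311040, spread=31397/155520
Step 6: max=94866271/18662400, min=91757729/18662400, spread=1554271/9331200
Step 7: max=7566262493/1492992000, min=7363657507/1492992000, spread=101302493/746496000
Step 8: max=90575587739/17915904000, min=88583452261/17915904000, spread=996067739/8957952000

Answer: 3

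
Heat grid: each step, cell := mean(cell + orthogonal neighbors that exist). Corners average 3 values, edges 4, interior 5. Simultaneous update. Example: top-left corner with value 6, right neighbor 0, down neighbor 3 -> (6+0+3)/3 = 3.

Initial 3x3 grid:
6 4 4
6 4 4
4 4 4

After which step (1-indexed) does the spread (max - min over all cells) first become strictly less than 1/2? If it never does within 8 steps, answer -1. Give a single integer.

Answer: 4

Derivation:
Step 1: max=16/3, min=4, spread=4/3
Step 2: max=89/18, min=4, spread=17/18
Step 3: max=5167/1080, min=371/90, spread=143/216
Step 4: max=301949/64800, min=5663/1350, spread=1205/2592
  -> spread < 1/2 first at step 4
Step 5: max=17851303/3888000, min=153541/36000, spread=10151/31104
Step 6: max=1058789141/233280000, min=41889209/9720000, spread=85517/373248
Step 7: max=63059590927/13996800000, min=5067353671/1166400000, spread=720431/4478976
Step 8: max=3762846194669/839808000000, min=12736161863/2916000000, spread=6069221/53747712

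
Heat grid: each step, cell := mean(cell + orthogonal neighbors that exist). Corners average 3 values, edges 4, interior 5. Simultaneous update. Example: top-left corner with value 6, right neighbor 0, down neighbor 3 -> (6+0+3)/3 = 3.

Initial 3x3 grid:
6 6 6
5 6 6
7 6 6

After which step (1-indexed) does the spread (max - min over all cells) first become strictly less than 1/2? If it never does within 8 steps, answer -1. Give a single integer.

Answer: 2

Derivation:
Step 1: max=25/4, min=17/3, spread=7/12
Step 2: max=73/12, min=88/15, spread=13/60
  -> spread < 1/2 first at step 2
Step 3: max=29027/4800, min=793/135, spread=7483/43200
Step 4: max=260257/43200, min=639779/108000, spread=21727/216000
Step 5: max=34562681/5760000, min=5764289/972000, spread=10906147/155520000
Step 6: max=932414713/155520000, min=693639941/116640000, spread=36295/746496
Step 7: max=55854962411/9331200000, min=10413084163/1749600000, spread=305773/8957952
Step 8: max=3349170305617/559872000000, min=2501815420619/419904000000, spread=2575951/107495424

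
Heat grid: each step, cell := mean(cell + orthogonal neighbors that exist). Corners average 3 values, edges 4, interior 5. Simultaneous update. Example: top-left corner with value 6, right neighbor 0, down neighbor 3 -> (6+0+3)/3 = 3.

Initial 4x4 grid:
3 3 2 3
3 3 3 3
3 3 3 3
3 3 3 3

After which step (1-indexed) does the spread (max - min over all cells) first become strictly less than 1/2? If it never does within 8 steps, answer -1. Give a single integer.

Answer: 1

Derivation:
Step 1: max=3, min=8/3, spread=1/3
  -> spread < 1/2 first at step 1
Step 2: max=3, min=329/120, spread=31/120
Step 3: max=3, min=3029/1080, spread=211/1080
Step 4: max=3, min=307157/108000, spread=16843/108000
Step 5: max=26921/9000, min=2777357/972000, spread=130111/972000
Step 6: max=1612841/540000, min=83837633/29160000, spread=3255781/29160000
Step 7: max=1608893/540000, min=2524046309/874800000, spread=82360351/874800000
Step 8: max=289093559/97200000, min=75980683109/26244000000, spread=2074577821/26244000000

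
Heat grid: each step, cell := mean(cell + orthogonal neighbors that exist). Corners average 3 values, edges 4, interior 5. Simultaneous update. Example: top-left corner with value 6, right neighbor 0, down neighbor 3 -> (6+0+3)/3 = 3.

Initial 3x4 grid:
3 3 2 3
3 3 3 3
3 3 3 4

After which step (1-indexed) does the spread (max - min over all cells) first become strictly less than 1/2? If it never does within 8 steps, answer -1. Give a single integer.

Answer: 3

Derivation:
Step 1: max=10/3, min=8/3, spread=2/3
Step 2: max=59/18, min=329/120, spread=193/360
Step 3: max=3379/1080, min=3433/1200, spread=2893/10800
  -> spread < 1/2 first at step 3
Step 4: max=401221/129600, min=156259/54000, spread=130997/648000
Step 5: max=23720489/7776000, min=6302969/2160000, spread=5149003/38880000
Step 6: max=1415248111/466560000, min=57083539/19440000, spread=1809727/18662400
Step 7: max=84433353749/27993600000, min=5727765191/1944000000, spread=9767674993/139968000000
Step 8: max=5050926944191/1679616000000, min=51657647071/17496000000, spread=734342603/13436928000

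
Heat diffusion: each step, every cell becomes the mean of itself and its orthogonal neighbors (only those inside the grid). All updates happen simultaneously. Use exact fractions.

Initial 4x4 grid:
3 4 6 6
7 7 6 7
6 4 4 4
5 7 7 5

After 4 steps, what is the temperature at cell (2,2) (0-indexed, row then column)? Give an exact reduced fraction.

Answer: 995957/180000

Derivation:
Step 1: cell (2,2) = 5
Step 2: cell (2,2) = 547/100
Step 3: cell (2,2) = 32711/6000
Step 4: cell (2,2) = 995957/180000
Full grid after step 4:
  347737/64800 58511/10800 302291/54000 366791/64800
  234563/43200 991291/180000 997877/180000 1214369/216000
  80609/14400 110819/20000 995957/180000 1182689/216000
  40673/7200 20239/3600 296321/54000 353111/64800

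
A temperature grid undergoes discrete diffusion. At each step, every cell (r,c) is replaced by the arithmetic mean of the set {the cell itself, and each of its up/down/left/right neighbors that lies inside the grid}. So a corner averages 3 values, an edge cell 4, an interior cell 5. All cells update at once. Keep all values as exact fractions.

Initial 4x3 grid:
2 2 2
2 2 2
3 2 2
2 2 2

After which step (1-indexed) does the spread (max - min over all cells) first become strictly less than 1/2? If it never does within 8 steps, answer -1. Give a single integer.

Answer: 1

Derivation:
Step 1: max=7/3, min=2, spread=1/3
  -> spread < 1/2 first at step 1
Step 2: max=271/120, min=2, spread=31/120
Step 3: max=2371/1080, min=2, spread=211/1080
Step 4: max=232897/108000, min=3647/1800, spread=14077/108000
Step 5: max=2084407/972000, min=219683/108000, spread=5363/48600
Step 6: max=62060809/29160000, min=122869/60000, spread=93859/1166400
Step 7: max=3709474481/1749600000, min=199736467/97200000, spread=4568723/69984000
Step 8: max=221732435629/104976000000, min=6013618889/2916000000, spread=8387449/167961600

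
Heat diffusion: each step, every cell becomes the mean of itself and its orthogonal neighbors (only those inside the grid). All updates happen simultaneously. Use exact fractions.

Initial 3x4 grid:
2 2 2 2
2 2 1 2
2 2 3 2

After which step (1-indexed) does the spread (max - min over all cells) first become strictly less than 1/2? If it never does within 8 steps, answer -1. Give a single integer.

Step 1: max=7/3, min=7/4, spread=7/12
Step 2: max=103/48, min=11/6, spread=5/16
  -> spread < 1/2 first at step 2
Step 3: max=223/108, min=4511/2400, spread=4001/21600
Step 4: max=439241/216000, min=9193/4800, spread=6389/54000
Step 5: max=34028/16875, min=116119/60000, spread=1753/21600
Step 6: max=77965483/38880000, min=302983307/155520000, spread=71029/1244160
Step 7: max=1941492413/972000000, min=7612152527/3888000000, spread=410179/10368000
Step 8: max=278979613423/139968000000, min=1098788580067/559872000000, spread=45679663/1492992000

Answer: 2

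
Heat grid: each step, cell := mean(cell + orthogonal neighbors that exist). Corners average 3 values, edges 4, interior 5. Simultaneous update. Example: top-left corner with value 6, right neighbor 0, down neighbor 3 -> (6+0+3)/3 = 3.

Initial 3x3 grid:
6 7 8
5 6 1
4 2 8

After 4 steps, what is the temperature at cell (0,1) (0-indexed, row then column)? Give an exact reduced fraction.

Answer: 4647473/864000

Derivation:
Step 1: cell (0,1) = 27/4
Step 2: cell (0,1) = 1337/240
Step 3: cell (0,1) = 82459/14400
Step 4: cell (0,1) = 4647473/864000
Full grid after step 4:
  9827/1800 4647473/864000 353447/64800
  4339723/864000 1858451/360000 1448491/288000
  624719/129600 505981/108000 627269/129600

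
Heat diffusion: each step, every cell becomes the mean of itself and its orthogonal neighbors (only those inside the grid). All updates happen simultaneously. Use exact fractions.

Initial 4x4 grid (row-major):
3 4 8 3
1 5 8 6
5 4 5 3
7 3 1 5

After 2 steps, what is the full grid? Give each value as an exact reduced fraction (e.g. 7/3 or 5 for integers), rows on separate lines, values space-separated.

After step 1:
  8/3 5 23/4 17/3
  7/2 22/5 32/5 5
  17/4 22/5 21/5 19/4
  5 15/4 7/2 3
After step 2:
  67/18 1069/240 1369/240 197/36
  889/240 237/50 103/20 1309/240
  343/80 21/5 93/20 339/80
  13/3 333/80 289/80 15/4

Answer: 67/18 1069/240 1369/240 197/36
889/240 237/50 103/20 1309/240
343/80 21/5 93/20 339/80
13/3 333/80 289/80 15/4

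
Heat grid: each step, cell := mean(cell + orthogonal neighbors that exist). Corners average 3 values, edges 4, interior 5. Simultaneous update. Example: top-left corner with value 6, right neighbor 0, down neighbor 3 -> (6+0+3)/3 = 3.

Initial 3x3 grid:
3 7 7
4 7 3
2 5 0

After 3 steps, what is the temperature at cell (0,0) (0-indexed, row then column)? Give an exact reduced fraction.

Answer: 1319/270

Derivation:
Step 1: cell (0,0) = 14/3
Step 2: cell (0,0) = 44/9
Step 3: cell (0,0) = 1319/270
Full grid after step 3:
  1319/270 18151/3600 10897/2160
  7913/1800 27073/6000 64129/14400
  4271/1080 27977/7200 8407/2160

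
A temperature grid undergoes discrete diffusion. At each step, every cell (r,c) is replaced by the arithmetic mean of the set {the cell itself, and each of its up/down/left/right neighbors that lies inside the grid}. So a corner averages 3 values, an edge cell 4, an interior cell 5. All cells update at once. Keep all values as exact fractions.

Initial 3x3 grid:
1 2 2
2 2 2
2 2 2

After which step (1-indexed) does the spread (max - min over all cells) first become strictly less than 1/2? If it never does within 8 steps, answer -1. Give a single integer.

Answer: 1

Derivation:
Step 1: max=2, min=5/3, spread=1/3
  -> spread < 1/2 first at step 1
Step 2: max=2, min=31/18, spread=5/18
Step 3: max=2, min=391/216, spread=41/216
Step 4: max=709/360, min=23789/12960, spread=347/2592
Step 5: max=7043/3600, min=1448263/777600, spread=2921/31104
Step 6: max=838517/432000, min=87483461/46656000, spread=24611/373248
Step 7: max=18783259/9720000, min=5279997967/2799360000, spread=207329/4478976
Step 8: max=997998401/518400000, min=317893247549/167961600000, spread=1746635/53747712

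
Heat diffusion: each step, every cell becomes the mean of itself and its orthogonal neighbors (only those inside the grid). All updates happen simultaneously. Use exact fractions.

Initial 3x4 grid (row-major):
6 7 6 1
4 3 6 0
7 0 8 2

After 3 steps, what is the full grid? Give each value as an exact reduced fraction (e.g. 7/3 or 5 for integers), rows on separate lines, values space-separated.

Answer: 1081/216 8779/1800 3727/900 7691/2160
17173/3600 6707/1500 24343/6000 48557/14400
937/216 15533/3600 13783/3600 7511/2160

Derivation:
After step 1:
  17/3 11/2 5 7/3
  5 4 23/5 9/4
  11/3 9/2 4 10/3
After step 2:
  97/18 121/24 523/120 115/36
  55/12 118/25 397/100 751/240
  79/18 97/24 493/120 115/36
After step 3:
  1081/216 8779/1800 3727/900 7691/2160
  17173/3600 6707/1500 24343/6000 48557/14400
  937/216 15533/3600 13783/3600 7511/2160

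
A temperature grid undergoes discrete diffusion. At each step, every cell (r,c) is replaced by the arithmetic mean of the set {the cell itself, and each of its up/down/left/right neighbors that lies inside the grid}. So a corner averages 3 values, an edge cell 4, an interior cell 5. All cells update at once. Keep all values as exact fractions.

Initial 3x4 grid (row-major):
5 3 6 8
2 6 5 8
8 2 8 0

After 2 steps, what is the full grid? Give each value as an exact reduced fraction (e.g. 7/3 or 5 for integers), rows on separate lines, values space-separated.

Answer: 163/36 523/120 733/120 217/36
971/240 529/100 247/50 1471/240
61/12 347/80 1301/240 43/9

Derivation:
After step 1:
  10/3 5 11/2 22/3
  21/4 18/5 33/5 21/4
  4 6 15/4 16/3
After step 2:
  163/36 523/120 733/120 217/36
  971/240 529/100 247/50 1471/240
  61/12 347/80 1301/240 43/9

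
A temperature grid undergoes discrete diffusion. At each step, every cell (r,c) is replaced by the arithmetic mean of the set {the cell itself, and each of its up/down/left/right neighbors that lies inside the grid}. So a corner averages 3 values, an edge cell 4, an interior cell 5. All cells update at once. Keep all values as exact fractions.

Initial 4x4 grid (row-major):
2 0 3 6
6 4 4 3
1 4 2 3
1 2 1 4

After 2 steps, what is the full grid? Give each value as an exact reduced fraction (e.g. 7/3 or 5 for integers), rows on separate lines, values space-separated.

After step 1:
  8/3 9/4 13/4 4
  13/4 18/5 16/5 4
  3 13/5 14/5 3
  4/3 2 9/4 8/3
After step 2:
  49/18 353/120 127/40 15/4
  751/240 149/50 337/100 71/20
  611/240 14/5 277/100 187/60
  19/9 491/240 583/240 95/36

Answer: 49/18 353/120 127/40 15/4
751/240 149/50 337/100 71/20
611/240 14/5 277/100 187/60
19/9 491/240 583/240 95/36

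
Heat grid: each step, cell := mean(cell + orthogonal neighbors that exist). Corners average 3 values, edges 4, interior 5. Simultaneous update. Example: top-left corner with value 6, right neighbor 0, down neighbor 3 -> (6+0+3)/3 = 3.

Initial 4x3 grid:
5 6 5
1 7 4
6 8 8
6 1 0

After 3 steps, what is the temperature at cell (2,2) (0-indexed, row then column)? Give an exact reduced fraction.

Step 1: cell (2,2) = 5
Step 2: cell (2,2) = 5
Step 3: cell (2,2) = 5777/1200
Full grid after step 3:
  3509/720 25133/4800 3809/720
  6077/1200 10267/2000 6427/1200
  17431/3600 29921/6000 5777/1200
  1987/432 63619/14400 211/48

Answer: 5777/1200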